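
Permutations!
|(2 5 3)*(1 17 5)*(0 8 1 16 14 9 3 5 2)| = |(0 8 1 17 2 16 14 9 3)| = 9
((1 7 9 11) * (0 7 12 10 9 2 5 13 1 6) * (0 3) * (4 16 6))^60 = ((0 7 2 5 13 1 12 10 9 11 4 16 6 3))^60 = (0 13 9 6 2 12 4)(1 11 3 5 10 16 7)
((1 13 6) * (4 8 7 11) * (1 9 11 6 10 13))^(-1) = ((4 8 7 6 9 11)(10 13))^(-1) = (4 11 9 6 7 8)(10 13)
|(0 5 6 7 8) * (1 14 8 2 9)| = 9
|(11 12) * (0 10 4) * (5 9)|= 6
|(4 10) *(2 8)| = 2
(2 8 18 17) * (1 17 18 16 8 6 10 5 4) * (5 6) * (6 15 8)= (18)(1 17 2 5 4)(6 10 15 8 16)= [0, 17, 5, 3, 1, 4, 10, 7, 16, 9, 15, 11, 12, 13, 14, 8, 6, 2, 18]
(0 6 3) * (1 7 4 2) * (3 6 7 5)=(0 7 4 2 1 5 3)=[7, 5, 1, 0, 2, 3, 6, 4]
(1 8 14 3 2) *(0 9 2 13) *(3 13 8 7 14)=(0 9 2 1 7 14 13)(3 8)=[9, 7, 1, 8, 4, 5, 6, 14, 3, 2, 10, 11, 12, 0, 13]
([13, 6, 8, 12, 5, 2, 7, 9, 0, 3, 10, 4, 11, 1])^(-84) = [12, 4, 9, 0, 6, 7, 5, 2, 3, 8, 10, 1, 13, 11]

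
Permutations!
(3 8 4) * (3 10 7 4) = (3 8)(4 10 7) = [0, 1, 2, 8, 10, 5, 6, 4, 3, 9, 7]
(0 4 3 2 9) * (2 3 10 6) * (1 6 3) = (0 4 10 3 1 6 2 9) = [4, 6, 9, 1, 10, 5, 2, 7, 8, 0, 3]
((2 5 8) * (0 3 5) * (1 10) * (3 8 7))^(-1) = (0 2 8)(1 10)(3 7 5)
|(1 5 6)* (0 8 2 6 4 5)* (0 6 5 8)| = 4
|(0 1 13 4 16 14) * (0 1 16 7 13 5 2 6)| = 21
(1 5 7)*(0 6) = [6, 5, 2, 3, 4, 7, 0, 1] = (0 6)(1 5 7)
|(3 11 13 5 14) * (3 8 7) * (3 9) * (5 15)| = 9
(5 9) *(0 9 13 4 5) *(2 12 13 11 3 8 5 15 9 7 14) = (0 7 14 2 12 13 4 15 9)(3 8 5 11) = [7, 1, 12, 8, 15, 11, 6, 14, 5, 0, 10, 3, 13, 4, 2, 9]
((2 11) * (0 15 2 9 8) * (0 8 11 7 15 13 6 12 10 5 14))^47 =(0 5 12 13 14 10 6)(2 15 7)(9 11) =((0 13 6 12 10 5 14)(2 7 15)(9 11))^47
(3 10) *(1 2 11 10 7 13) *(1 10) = (1 2 11)(3 7 13 10) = [0, 2, 11, 7, 4, 5, 6, 13, 8, 9, 3, 1, 12, 10]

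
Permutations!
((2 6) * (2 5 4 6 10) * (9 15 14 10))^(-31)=((2 9 15 14 10)(4 6 5))^(-31)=(2 10 14 15 9)(4 5 6)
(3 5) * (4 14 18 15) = (3 5)(4 14 18 15) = [0, 1, 2, 5, 14, 3, 6, 7, 8, 9, 10, 11, 12, 13, 18, 4, 16, 17, 15]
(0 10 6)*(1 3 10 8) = [8, 3, 2, 10, 4, 5, 0, 7, 1, 9, 6] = (0 8 1 3 10 6)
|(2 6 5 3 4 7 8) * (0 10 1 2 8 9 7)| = 8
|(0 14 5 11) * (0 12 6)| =6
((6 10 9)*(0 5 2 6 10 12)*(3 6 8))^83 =(0 12 6 3 8 2 5)(9 10)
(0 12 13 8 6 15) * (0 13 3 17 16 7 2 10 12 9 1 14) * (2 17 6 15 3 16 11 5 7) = (0 9 1 14)(2 10 12 16)(3 6)(5 7 17 11)(8 15 13) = [9, 14, 10, 6, 4, 7, 3, 17, 15, 1, 12, 5, 16, 8, 0, 13, 2, 11]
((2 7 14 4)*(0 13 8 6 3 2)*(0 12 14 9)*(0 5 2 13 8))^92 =(0 6 13 8 3)(4 14 12)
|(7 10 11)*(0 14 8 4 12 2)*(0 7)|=9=|(0 14 8 4 12 2 7 10 11)|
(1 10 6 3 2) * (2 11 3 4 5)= (1 10 6 4 5 2)(3 11)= [0, 10, 1, 11, 5, 2, 4, 7, 8, 9, 6, 3]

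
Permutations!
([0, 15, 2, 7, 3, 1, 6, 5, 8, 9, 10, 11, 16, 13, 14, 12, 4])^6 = (1 7 4 12)(3 16 15 5)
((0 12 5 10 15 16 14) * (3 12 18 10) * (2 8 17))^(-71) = (0 18 10 15 16 14)(2 8 17)(3 12 5)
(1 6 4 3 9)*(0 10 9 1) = (0 10 9)(1 6 4 3) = [10, 6, 2, 1, 3, 5, 4, 7, 8, 0, 9]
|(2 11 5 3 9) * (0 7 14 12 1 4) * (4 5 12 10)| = 35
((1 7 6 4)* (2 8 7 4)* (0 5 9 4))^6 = (0 5 9 4 1)(2 7)(6 8)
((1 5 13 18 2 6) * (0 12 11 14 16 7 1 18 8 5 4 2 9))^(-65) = ((0 12 11 14 16 7 1 4 2 6 18 9)(5 13 8))^(-65) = (0 4 11 6 16 9 1 12 2 14 18 7)(5 13 8)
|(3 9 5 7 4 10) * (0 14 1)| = |(0 14 1)(3 9 5 7 4 10)| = 6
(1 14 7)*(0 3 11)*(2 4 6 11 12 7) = [3, 14, 4, 12, 6, 5, 11, 1, 8, 9, 10, 0, 7, 13, 2] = (0 3 12 7 1 14 2 4 6 11)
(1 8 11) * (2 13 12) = [0, 8, 13, 3, 4, 5, 6, 7, 11, 9, 10, 1, 2, 12] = (1 8 11)(2 13 12)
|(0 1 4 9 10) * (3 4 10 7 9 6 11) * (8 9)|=12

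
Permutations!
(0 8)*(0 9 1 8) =(1 8 9) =[0, 8, 2, 3, 4, 5, 6, 7, 9, 1]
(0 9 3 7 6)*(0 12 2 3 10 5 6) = [9, 1, 3, 7, 4, 6, 12, 0, 8, 10, 5, 11, 2] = (0 9 10 5 6 12 2 3 7)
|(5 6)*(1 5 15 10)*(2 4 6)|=7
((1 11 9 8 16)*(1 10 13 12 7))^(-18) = (16)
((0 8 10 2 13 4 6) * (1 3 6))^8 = (0 6 3 1 4 13 2 10 8)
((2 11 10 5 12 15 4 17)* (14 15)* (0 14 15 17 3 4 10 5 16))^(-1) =((0 14 17 2 11 5 12 15 10 16)(3 4))^(-1) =(0 16 10 15 12 5 11 2 17 14)(3 4)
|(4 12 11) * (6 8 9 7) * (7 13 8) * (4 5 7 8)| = 9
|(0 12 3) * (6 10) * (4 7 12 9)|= |(0 9 4 7 12 3)(6 10)|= 6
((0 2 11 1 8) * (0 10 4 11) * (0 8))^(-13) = ((0 2 8 10 4 11 1))^(-13) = (0 2 8 10 4 11 1)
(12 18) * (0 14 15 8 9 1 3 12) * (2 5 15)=(0 14 2 5 15 8 9 1 3 12 18)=[14, 3, 5, 12, 4, 15, 6, 7, 9, 1, 10, 11, 18, 13, 2, 8, 16, 17, 0]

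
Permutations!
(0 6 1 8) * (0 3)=(0 6 1 8 3)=[6, 8, 2, 0, 4, 5, 1, 7, 3]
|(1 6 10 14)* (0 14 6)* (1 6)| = |(0 14 6 10 1)| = 5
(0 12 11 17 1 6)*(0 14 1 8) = (0 12 11 17 8)(1 6 14) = [12, 6, 2, 3, 4, 5, 14, 7, 0, 9, 10, 17, 11, 13, 1, 15, 16, 8]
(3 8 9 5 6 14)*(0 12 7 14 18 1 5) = (0 12 7 14 3 8 9)(1 5 6 18) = [12, 5, 2, 8, 4, 6, 18, 14, 9, 0, 10, 11, 7, 13, 3, 15, 16, 17, 1]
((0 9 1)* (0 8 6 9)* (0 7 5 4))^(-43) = (0 7 5 4)(1 8 6 9)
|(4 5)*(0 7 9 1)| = 4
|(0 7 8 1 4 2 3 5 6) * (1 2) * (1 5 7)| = |(0 1 4 5 6)(2 3 7 8)| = 20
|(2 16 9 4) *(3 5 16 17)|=|(2 17 3 5 16 9 4)|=7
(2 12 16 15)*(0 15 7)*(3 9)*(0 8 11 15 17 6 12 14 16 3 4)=(0 17 6 12 3 9 4)(2 14 16 7 8 11 15)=[17, 1, 14, 9, 0, 5, 12, 8, 11, 4, 10, 15, 3, 13, 16, 2, 7, 6]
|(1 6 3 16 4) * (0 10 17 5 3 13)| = |(0 10 17 5 3 16 4 1 6 13)| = 10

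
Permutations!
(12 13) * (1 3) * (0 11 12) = (0 11 12 13)(1 3) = [11, 3, 2, 1, 4, 5, 6, 7, 8, 9, 10, 12, 13, 0]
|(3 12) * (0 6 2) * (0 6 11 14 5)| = 4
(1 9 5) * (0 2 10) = (0 2 10)(1 9 5) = [2, 9, 10, 3, 4, 1, 6, 7, 8, 5, 0]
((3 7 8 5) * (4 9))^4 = (9)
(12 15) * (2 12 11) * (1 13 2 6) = (1 13 2 12 15 11 6) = [0, 13, 12, 3, 4, 5, 1, 7, 8, 9, 10, 6, 15, 2, 14, 11]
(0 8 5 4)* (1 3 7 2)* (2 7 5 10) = (0 8 10 2 1 3 5 4) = [8, 3, 1, 5, 0, 4, 6, 7, 10, 9, 2]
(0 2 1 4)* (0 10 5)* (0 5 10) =(10)(0 2 1 4) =[2, 4, 1, 3, 0, 5, 6, 7, 8, 9, 10]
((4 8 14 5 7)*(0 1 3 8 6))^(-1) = ((0 1 3 8 14 5 7 4 6))^(-1) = (0 6 4 7 5 14 8 3 1)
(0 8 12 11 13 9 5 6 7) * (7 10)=(0 8 12 11 13 9 5 6 10 7)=[8, 1, 2, 3, 4, 6, 10, 0, 12, 5, 7, 13, 11, 9]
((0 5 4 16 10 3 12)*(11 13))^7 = (16)(11 13)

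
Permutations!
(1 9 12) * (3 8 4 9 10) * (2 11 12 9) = (1 10 3 8 4 2 11 12) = [0, 10, 11, 8, 2, 5, 6, 7, 4, 9, 3, 12, 1]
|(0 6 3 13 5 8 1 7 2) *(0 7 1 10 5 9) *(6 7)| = 21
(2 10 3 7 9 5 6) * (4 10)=(2 4 10 3 7 9 5 6)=[0, 1, 4, 7, 10, 6, 2, 9, 8, 5, 3]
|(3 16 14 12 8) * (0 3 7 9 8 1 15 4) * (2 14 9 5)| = |(0 3 16 9 8 7 5 2 14 12 1 15 4)| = 13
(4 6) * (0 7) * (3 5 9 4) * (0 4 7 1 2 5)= (0 1 2 5 9 7 4 6 3)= [1, 2, 5, 0, 6, 9, 3, 4, 8, 7]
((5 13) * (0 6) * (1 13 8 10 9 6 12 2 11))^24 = ((0 12 2 11 1 13 5 8 10 9 6))^24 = (0 2 1 5 10 6 12 11 13 8 9)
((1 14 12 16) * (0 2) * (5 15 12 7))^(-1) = (0 2)(1 16 12 15 5 7 14)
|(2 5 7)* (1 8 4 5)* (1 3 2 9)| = 6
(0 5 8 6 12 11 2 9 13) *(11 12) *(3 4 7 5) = (0 3 4 7 5 8 6 11 2 9 13) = [3, 1, 9, 4, 7, 8, 11, 5, 6, 13, 10, 2, 12, 0]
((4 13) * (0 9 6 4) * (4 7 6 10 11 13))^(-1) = ((0 9 10 11 13)(6 7))^(-1) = (0 13 11 10 9)(6 7)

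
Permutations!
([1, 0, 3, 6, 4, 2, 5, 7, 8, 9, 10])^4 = [0, 1, 2, 3, 4, 5, 6, 7, 8, 9, 10]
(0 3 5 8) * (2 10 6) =(0 3 5 8)(2 10 6) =[3, 1, 10, 5, 4, 8, 2, 7, 0, 9, 6]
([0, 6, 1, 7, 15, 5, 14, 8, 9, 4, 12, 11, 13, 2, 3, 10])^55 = (1 3 9 10 2 14 8 15 13 6 7 4 12)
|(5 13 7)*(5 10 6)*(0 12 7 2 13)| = 6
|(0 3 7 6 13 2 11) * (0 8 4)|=|(0 3 7 6 13 2 11 8 4)|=9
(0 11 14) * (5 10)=(0 11 14)(5 10)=[11, 1, 2, 3, 4, 10, 6, 7, 8, 9, 5, 14, 12, 13, 0]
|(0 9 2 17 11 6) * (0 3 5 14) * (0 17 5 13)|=10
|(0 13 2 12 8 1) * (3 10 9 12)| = |(0 13 2 3 10 9 12 8 1)| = 9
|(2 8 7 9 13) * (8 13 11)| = |(2 13)(7 9 11 8)| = 4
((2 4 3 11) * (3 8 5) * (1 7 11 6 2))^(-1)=((1 7 11)(2 4 8 5 3 6))^(-1)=(1 11 7)(2 6 3 5 8 4)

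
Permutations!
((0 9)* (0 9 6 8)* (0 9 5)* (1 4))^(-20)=(9)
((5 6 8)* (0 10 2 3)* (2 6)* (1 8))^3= ((0 10 6 1 8 5 2 3))^3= (0 1 2 10 8 3 6 5)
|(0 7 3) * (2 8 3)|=5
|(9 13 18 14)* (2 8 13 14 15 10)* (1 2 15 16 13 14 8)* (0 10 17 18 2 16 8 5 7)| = |(0 10 15 17 18 8 14 9 5 7)(1 16 13 2)| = 20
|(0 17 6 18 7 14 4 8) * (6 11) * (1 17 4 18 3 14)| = 24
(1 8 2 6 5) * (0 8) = (0 8 2 6 5 1) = [8, 0, 6, 3, 4, 1, 5, 7, 2]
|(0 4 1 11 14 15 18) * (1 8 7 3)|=10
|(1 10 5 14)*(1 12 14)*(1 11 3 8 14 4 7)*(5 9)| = |(1 10 9 5 11 3 8 14 12 4 7)| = 11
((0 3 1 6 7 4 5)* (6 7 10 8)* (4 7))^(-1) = ((0 3 1 4 5)(6 10 8))^(-1) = (0 5 4 1 3)(6 8 10)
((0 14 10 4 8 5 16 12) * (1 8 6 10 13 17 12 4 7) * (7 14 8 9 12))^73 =(0 16 10 17 9 8 4 14 7 12 5 6 13 1)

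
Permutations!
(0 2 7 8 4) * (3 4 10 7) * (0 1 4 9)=[2, 4, 3, 9, 1, 5, 6, 8, 10, 0, 7]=(0 2 3 9)(1 4)(7 8 10)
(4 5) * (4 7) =(4 5 7) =[0, 1, 2, 3, 5, 7, 6, 4]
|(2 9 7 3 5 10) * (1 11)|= |(1 11)(2 9 7 3 5 10)|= 6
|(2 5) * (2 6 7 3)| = 5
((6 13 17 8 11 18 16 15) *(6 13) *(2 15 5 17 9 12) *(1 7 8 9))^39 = ((1 7 8 11 18 16 5 17 9 12 2 15 13))^39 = (18)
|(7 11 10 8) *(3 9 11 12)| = |(3 9 11 10 8 7 12)| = 7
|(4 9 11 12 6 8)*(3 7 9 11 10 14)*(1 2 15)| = 15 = |(1 2 15)(3 7 9 10 14)(4 11 12 6 8)|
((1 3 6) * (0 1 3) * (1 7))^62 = (0 1 7)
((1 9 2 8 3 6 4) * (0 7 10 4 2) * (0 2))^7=((0 7 10 4 1 9 2 8 3 6))^7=(0 8 1 7 3 9 10 6 2 4)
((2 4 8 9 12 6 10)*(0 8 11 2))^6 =(12)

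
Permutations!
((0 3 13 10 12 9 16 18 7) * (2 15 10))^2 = (0 13 15 12 16 7 3 2 10 9 18)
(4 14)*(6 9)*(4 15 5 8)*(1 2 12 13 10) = (1 2 12 13 10)(4 14 15 5 8)(6 9) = [0, 2, 12, 3, 14, 8, 9, 7, 4, 6, 1, 11, 13, 10, 15, 5]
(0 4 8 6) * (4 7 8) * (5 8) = (0 7 5 8 6) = [7, 1, 2, 3, 4, 8, 0, 5, 6]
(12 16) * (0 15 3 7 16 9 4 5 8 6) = (0 15 3 7 16 12 9 4 5 8 6) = [15, 1, 2, 7, 5, 8, 0, 16, 6, 4, 10, 11, 9, 13, 14, 3, 12]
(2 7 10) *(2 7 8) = (2 8)(7 10) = [0, 1, 8, 3, 4, 5, 6, 10, 2, 9, 7]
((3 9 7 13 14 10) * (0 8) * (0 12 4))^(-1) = (0 4 12 8)(3 10 14 13 7 9)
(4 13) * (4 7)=(4 13 7)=[0, 1, 2, 3, 13, 5, 6, 4, 8, 9, 10, 11, 12, 7]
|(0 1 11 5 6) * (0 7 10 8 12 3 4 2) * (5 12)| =|(0 1 11 12 3 4 2)(5 6 7 10 8)| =35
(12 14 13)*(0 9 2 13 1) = (0 9 2 13 12 14 1) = [9, 0, 13, 3, 4, 5, 6, 7, 8, 2, 10, 11, 14, 12, 1]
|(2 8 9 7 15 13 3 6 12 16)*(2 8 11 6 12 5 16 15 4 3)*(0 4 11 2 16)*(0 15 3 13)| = 22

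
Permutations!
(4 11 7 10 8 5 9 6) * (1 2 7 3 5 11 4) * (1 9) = (1 2 7 10 8 11 3 5)(6 9) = [0, 2, 7, 5, 4, 1, 9, 10, 11, 6, 8, 3]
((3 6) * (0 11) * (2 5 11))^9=((0 2 5 11)(3 6))^9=(0 2 5 11)(3 6)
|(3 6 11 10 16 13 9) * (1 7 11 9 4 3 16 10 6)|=|(1 7 11 6 9 16 13 4 3)|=9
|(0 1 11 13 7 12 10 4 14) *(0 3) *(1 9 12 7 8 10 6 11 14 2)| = |(0 9 12 6 11 13 8 10 4 2 1 14 3)| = 13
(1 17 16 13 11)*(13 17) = (1 13 11)(16 17) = [0, 13, 2, 3, 4, 5, 6, 7, 8, 9, 10, 1, 12, 11, 14, 15, 17, 16]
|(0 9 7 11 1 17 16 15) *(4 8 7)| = |(0 9 4 8 7 11 1 17 16 15)| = 10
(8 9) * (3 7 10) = (3 7 10)(8 9) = [0, 1, 2, 7, 4, 5, 6, 10, 9, 8, 3]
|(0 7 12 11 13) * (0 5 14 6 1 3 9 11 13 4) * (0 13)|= 9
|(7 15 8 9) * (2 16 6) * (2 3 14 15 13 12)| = |(2 16 6 3 14 15 8 9 7 13 12)| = 11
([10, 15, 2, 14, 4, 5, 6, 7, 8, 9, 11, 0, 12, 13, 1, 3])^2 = (0 11 10)(1 3)(14 15)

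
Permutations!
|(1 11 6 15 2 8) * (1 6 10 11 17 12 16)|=4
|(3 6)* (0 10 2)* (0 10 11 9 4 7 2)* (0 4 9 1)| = 12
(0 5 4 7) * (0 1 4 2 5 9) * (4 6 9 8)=(0 8 4 7 1 6 9)(2 5)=[8, 6, 5, 3, 7, 2, 9, 1, 4, 0]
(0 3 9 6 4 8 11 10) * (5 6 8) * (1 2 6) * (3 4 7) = (0 4 5 1 2 6 7 3 9 8 11 10) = [4, 2, 6, 9, 5, 1, 7, 3, 11, 8, 0, 10]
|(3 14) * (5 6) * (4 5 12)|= |(3 14)(4 5 6 12)|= 4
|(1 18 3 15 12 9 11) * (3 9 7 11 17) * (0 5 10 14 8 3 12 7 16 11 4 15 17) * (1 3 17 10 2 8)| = 42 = |(0 5 2 8 17 12 16 11 3 10 14 1 18 9)(4 15 7)|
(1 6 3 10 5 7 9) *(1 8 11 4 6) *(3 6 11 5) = (3 10)(4 11)(5 7 9 8) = [0, 1, 2, 10, 11, 7, 6, 9, 5, 8, 3, 4]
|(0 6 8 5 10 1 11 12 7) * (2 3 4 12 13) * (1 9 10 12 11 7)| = |(0 6 8 5 12 1 7)(2 3 4 11 13)(9 10)| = 70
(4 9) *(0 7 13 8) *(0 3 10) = [7, 1, 2, 10, 9, 5, 6, 13, 3, 4, 0, 11, 12, 8] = (0 7 13 8 3 10)(4 9)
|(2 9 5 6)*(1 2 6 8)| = 5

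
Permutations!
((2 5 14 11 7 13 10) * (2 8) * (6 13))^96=((2 5 14 11 7 6 13 10 8))^96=(2 13 11)(5 10 7)(6 14 8)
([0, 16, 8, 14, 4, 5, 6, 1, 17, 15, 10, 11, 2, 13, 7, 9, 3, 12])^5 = [0, 1, 8, 3, 4, 5, 6, 7, 17, 15, 10, 11, 2, 13, 14, 9, 16, 12]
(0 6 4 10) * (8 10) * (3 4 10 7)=[6, 1, 2, 4, 8, 5, 10, 3, 7, 9, 0]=(0 6 10)(3 4 8 7)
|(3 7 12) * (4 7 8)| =5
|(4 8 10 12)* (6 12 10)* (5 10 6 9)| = |(4 8 9 5 10 6 12)| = 7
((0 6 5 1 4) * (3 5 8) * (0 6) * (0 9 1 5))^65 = (0 1 6 3 9 4 8)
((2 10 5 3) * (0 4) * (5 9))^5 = ((0 4)(2 10 9 5 3))^5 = (10)(0 4)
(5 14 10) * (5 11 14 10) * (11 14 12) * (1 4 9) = (1 4 9)(5 10 14)(11 12) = [0, 4, 2, 3, 9, 10, 6, 7, 8, 1, 14, 12, 11, 13, 5]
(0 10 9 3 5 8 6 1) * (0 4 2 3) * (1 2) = (0 10 9)(1 4)(2 3 5 8 6) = [10, 4, 3, 5, 1, 8, 2, 7, 6, 0, 9]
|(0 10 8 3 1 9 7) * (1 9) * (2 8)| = |(0 10 2 8 3 9 7)| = 7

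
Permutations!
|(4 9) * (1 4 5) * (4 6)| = 5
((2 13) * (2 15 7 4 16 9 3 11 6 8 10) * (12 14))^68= ((2 13 15 7 4 16 9 3 11 6 8 10)(12 14))^68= (2 11 4)(3 7 10)(6 16 13)(8 9 15)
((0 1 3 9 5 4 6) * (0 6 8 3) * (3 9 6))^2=((0 1)(3 6)(4 8 9 5))^2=(4 9)(5 8)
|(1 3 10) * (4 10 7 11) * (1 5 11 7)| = 4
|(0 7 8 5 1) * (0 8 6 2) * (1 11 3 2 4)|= 10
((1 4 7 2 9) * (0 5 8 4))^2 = (0 8 7 9)(1 5 4 2)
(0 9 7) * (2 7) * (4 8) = (0 9 2 7)(4 8) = [9, 1, 7, 3, 8, 5, 6, 0, 4, 2]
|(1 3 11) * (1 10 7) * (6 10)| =6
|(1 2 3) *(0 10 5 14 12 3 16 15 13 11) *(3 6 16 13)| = 13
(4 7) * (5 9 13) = (4 7)(5 9 13) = [0, 1, 2, 3, 7, 9, 6, 4, 8, 13, 10, 11, 12, 5]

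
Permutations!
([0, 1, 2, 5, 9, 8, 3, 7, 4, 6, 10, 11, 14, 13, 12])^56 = (14)(3 8 9)(4 6 5)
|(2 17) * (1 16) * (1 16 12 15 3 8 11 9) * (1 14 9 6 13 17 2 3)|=|(1 12 15)(3 8 11 6 13 17)(9 14)|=6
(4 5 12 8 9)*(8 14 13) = (4 5 12 14 13 8 9) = [0, 1, 2, 3, 5, 12, 6, 7, 9, 4, 10, 11, 14, 8, 13]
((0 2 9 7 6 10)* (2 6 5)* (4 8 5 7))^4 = (0 6 10)(2 5 8 4 9)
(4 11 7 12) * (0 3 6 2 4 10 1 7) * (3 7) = (0 7 12 10 1 3 6 2 4 11) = [7, 3, 4, 6, 11, 5, 2, 12, 8, 9, 1, 0, 10]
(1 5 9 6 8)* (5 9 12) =(1 9 6 8)(5 12) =[0, 9, 2, 3, 4, 12, 8, 7, 1, 6, 10, 11, 5]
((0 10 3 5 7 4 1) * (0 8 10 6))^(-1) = ((0 6)(1 8 10 3 5 7 4))^(-1) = (0 6)(1 4 7 5 3 10 8)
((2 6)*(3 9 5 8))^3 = (2 6)(3 8 5 9)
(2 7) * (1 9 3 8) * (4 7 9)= (1 4 7 2 9 3 8)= [0, 4, 9, 8, 7, 5, 6, 2, 1, 3]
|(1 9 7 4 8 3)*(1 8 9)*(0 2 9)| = |(0 2 9 7 4)(3 8)| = 10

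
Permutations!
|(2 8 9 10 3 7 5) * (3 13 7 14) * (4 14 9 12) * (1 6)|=22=|(1 6)(2 8 12 4 14 3 9 10 13 7 5)|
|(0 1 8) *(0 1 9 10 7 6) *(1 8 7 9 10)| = 6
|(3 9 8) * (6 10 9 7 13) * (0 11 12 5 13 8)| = 24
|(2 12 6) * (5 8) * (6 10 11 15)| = |(2 12 10 11 15 6)(5 8)| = 6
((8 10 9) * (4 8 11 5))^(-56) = (4 11 10)(5 9 8)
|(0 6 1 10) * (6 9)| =5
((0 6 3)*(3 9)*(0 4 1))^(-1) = ((0 6 9 3 4 1))^(-1) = (0 1 4 3 9 6)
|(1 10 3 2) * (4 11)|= 4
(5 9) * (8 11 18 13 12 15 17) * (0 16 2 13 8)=(0 16 2 13 12 15 17)(5 9)(8 11 18)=[16, 1, 13, 3, 4, 9, 6, 7, 11, 5, 10, 18, 15, 12, 14, 17, 2, 0, 8]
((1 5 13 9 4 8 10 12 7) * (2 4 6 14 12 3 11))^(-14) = (1 13 6 12)(2 3 8)(4 11 10)(5 9 14 7) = ((1 5 13 9 6 14 12 7)(2 4 8 10 3 11))^(-14)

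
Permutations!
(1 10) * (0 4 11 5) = (0 4 11 5)(1 10) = [4, 10, 2, 3, 11, 0, 6, 7, 8, 9, 1, 5]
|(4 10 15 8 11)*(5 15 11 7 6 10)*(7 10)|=6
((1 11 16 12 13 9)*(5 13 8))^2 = (1 16 8 13)(5 9 11 12)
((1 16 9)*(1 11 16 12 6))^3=(16)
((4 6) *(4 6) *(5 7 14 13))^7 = (5 13 14 7)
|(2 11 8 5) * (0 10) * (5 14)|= 10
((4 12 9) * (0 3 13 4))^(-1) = ((0 3 13 4 12 9))^(-1) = (0 9 12 4 13 3)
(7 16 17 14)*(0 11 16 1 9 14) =(0 11 16 17)(1 9 14 7) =[11, 9, 2, 3, 4, 5, 6, 1, 8, 14, 10, 16, 12, 13, 7, 15, 17, 0]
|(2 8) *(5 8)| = |(2 5 8)| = 3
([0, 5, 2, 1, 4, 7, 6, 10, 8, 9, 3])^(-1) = (1 3 10 7 5)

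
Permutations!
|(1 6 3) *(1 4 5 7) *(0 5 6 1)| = 3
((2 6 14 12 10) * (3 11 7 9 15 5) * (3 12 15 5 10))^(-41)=((2 6 14 15 10)(3 11 7 9 5 12))^(-41)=(2 10 15 14 6)(3 11 7 9 5 12)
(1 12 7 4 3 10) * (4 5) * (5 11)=(1 12 7 11 5 4 3 10)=[0, 12, 2, 10, 3, 4, 6, 11, 8, 9, 1, 5, 7]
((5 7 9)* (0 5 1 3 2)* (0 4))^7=(0 4 2 3 1 9 7 5)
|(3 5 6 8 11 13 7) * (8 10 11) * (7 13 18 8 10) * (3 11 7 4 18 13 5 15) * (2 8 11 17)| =30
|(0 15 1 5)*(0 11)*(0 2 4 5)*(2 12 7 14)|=|(0 15 1)(2 4 5 11 12 7 14)|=21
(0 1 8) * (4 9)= [1, 8, 2, 3, 9, 5, 6, 7, 0, 4]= (0 1 8)(4 9)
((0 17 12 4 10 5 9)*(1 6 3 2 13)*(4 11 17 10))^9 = ((0 10 5 9)(1 6 3 2 13)(11 17 12))^9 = (17)(0 10 5 9)(1 13 2 3 6)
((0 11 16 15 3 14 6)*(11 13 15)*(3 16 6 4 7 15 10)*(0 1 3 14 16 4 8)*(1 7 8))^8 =(0 6 14 4 16 13 7 1 8 11 10 15 3) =((0 13 10 14 1 3 16 11 6 7 15 4 8))^8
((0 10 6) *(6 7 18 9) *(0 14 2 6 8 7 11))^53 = (0 11 10)(2 14 6)(7 18 9 8) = ((0 10 11)(2 6 14)(7 18 9 8))^53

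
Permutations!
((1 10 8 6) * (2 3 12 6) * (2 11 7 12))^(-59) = (1 7 10 12 8 6 11)(2 3)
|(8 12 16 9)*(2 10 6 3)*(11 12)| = |(2 10 6 3)(8 11 12 16 9)| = 20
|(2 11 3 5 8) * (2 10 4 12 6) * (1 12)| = 10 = |(1 12 6 2 11 3 5 8 10 4)|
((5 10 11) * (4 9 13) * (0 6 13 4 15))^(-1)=(0 15 13 6)(4 9)(5 11 10)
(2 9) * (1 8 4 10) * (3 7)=(1 8 4 10)(2 9)(3 7)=[0, 8, 9, 7, 10, 5, 6, 3, 4, 2, 1]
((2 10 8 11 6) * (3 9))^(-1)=((2 10 8 11 6)(3 9))^(-1)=(2 6 11 8 10)(3 9)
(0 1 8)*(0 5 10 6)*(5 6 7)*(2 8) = (0 1 2 8 6)(5 10 7) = [1, 2, 8, 3, 4, 10, 0, 5, 6, 9, 7]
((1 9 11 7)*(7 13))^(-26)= ((1 9 11 13 7))^(-26)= (1 7 13 11 9)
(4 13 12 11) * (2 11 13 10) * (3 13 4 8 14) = [0, 1, 11, 13, 10, 5, 6, 7, 14, 9, 2, 8, 4, 12, 3] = (2 11 8 14 3 13 12 4 10)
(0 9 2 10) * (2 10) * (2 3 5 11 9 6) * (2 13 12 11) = (0 6 13 12 11 9 10)(2 3 5) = [6, 1, 3, 5, 4, 2, 13, 7, 8, 10, 0, 9, 11, 12]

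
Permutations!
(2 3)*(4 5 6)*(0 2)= (0 2 3)(4 5 6)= [2, 1, 3, 0, 5, 6, 4]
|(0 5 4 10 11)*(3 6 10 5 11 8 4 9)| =14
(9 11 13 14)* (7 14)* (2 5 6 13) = (2 5 6 13 7 14 9 11) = [0, 1, 5, 3, 4, 6, 13, 14, 8, 11, 10, 2, 12, 7, 9]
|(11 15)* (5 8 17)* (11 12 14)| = 12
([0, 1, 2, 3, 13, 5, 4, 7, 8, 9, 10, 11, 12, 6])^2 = (4 6 13)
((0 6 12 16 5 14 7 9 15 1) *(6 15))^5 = (0 1 15)(5 12 9 14 16 6 7)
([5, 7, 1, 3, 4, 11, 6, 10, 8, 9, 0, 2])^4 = [1, 5, 0, 3, 4, 7, 6, 11, 8, 9, 2, 10]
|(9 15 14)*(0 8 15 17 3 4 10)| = 9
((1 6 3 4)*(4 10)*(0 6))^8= ((0 6 3 10 4 1))^8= (0 3 4)(1 6 10)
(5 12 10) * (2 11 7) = (2 11 7)(5 12 10) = [0, 1, 11, 3, 4, 12, 6, 2, 8, 9, 5, 7, 10]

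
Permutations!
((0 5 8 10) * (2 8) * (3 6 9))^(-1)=(0 10 8 2 5)(3 9 6)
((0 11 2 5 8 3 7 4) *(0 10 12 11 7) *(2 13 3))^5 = ((0 7 4 10 12 11 13 3)(2 5 8))^5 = (0 11 4 3 12 7 13 10)(2 8 5)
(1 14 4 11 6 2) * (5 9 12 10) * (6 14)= (1 6 2)(4 11 14)(5 9 12 10)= [0, 6, 1, 3, 11, 9, 2, 7, 8, 12, 5, 14, 10, 13, 4]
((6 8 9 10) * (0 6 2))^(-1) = (0 2 10 9 8 6)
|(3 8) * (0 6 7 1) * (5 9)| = 4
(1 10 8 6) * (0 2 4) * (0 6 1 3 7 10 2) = (1 2 4 6 3 7 10 8) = [0, 2, 4, 7, 6, 5, 3, 10, 1, 9, 8]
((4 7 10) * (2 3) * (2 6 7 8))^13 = (2 8 4 10 7 6 3)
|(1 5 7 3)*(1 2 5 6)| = 4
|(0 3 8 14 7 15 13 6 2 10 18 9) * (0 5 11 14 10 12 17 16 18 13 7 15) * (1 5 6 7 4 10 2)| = |(0 3 8 2 12 17 16 18 9 6 1 5 11 14 15 4 10 13 7)| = 19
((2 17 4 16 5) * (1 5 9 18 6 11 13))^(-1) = ((1 5 2 17 4 16 9 18 6 11 13))^(-1) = (1 13 11 6 18 9 16 4 17 2 5)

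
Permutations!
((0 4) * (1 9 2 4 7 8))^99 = (0 7 8 1 9 2 4)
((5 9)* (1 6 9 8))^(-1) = ((1 6 9 5 8))^(-1) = (1 8 5 9 6)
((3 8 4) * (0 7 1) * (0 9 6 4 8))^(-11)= ((0 7 1 9 6 4 3))^(-11)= (0 9 3 1 4 7 6)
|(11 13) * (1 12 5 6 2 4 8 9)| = 8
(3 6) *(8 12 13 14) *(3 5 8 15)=(3 6 5 8 12 13 14 15)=[0, 1, 2, 6, 4, 8, 5, 7, 12, 9, 10, 11, 13, 14, 15, 3]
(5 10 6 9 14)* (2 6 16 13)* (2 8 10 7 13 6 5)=[0, 1, 5, 3, 4, 7, 9, 13, 10, 14, 16, 11, 12, 8, 2, 15, 6]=(2 5 7 13 8 10 16 6 9 14)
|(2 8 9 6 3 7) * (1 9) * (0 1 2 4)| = 14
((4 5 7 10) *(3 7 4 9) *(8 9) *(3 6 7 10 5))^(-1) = ((3 10 8 9 6 7 5 4))^(-1) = (3 4 5 7 6 9 8 10)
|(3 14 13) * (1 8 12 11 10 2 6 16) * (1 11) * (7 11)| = |(1 8 12)(2 6 16 7 11 10)(3 14 13)| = 6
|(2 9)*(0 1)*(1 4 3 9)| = 6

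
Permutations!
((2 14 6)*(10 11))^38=((2 14 6)(10 11))^38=(2 6 14)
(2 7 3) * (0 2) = (0 2 7 3) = [2, 1, 7, 0, 4, 5, 6, 3]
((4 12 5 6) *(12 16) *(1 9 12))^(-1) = (1 16 4 6 5 12 9)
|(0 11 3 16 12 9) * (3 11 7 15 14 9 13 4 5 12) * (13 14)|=|(0 7 15 13 4 5 12 14 9)(3 16)|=18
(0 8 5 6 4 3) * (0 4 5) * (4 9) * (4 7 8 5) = [5, 1, 2, 9, 3, 6, 4, 8, 0, 7] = (0 5 6 4 3 9 7 8)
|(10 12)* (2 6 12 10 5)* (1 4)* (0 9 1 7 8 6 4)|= 21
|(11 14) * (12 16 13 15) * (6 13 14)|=|(6 13 15 12 16 14 11)|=7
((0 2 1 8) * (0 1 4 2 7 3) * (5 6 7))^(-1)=(0 3 7 6 5)(1 8)(2 4)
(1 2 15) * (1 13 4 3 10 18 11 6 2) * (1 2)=[0, 2, 15, 10, 3, 5, 1, 7, 8, 9, 18, 6, 12, 4, 14, 13, 16, 17, 11]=(1 2 15 13 4 3 10 18 11 6)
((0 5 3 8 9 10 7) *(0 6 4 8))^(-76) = ((0 5 3)(4 8 9 10 7 6))^(-76) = (0 3 5)(4 9 7)(6 8 10)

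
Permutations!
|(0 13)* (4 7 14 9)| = |(0 13)(4 7 14 9)| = 4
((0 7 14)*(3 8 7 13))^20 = (0 3 7)(8 14 13) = ((0 13 3 8 7 14))^20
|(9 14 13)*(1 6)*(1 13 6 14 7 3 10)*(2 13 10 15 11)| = 28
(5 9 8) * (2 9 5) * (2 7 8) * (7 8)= (2 9)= [0, 1, 9, 3, 4, 5, 6, 7, 8, 2]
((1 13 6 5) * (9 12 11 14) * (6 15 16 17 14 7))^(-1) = ((1 13 15 16 17 14 9 12 11 7 6 5))^(-1) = (1 5 6 7 11 12 9 14 17 16 15 13)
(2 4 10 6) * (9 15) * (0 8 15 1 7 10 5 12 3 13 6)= (0 8 15 9 1 7 10)(2 4 5 12 3 13 6)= [8, 7, 4, 13, 5, 12, 2, 10, 15, 1, 0, 11, 3, 6, 14, 9]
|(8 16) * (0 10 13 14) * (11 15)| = 4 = |(0 10 13 14)(8 16)(11 15)|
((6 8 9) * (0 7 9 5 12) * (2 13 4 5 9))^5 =(0 5 13 7 12 4 2)(6 9 8)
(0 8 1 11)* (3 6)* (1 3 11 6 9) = (0 8 3 9 1 6 11) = [8, 6, 2, 9, 4, 5, 11, 7, 3, 1, 10, 0]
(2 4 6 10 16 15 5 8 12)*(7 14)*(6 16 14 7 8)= (2 4 16 15 5 6 10 14 8 12)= [0, 1, 4, 3, 16, 6, 10, 7, 12, 9, 14, 11, 2, 13, 8, 5, 15]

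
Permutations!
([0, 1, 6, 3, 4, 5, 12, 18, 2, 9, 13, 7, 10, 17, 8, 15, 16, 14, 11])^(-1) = (2 8 14 17 13 10 12 6)(7 11 18)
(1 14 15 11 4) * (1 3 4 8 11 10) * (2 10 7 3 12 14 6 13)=(1 6 13 2 10)(3 4 12 14 15 7)(8 11)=[0, 6, 10, 4, 12, 5, 13, 3, 11, 9, 1, 8, 14, 2, 15, 7]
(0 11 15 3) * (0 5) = (0 11 15 3 5) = [11, 1, 2, 5, 4, 0, 6, 7, 8, 9, 10, 15, 12, 13, 14, 3]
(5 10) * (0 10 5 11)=[10, 1, 2, 3, 4, 5, 6, 7, 8, 9, 11, 0]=(0 10 11)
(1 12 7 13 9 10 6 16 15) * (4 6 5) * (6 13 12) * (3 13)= (1 6 16 15)(3 13 9 10 5 4)(7 12)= [0, 6, 2, 13, 3, 4, 16, 12, 8, 10, 5, 11, 7, 9, 14, 1, 15]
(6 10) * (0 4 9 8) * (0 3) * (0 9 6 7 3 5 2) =(0 4 6 10 7 3 9 8 5 2) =[4, 1, 0, 9, 6, 2, 10, 3, 5, 8, 7]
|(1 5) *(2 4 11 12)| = |(1 5)(2 4 11 12)| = 4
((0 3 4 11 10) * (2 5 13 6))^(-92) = ((0 3 4 11 10)(2 5 13 6))^(-92) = (13)(0 11 3 10 4)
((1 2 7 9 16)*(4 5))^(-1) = ((1 2 7 9 16)(4 5))^(-1) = (1 16 9 7 2)(4 5)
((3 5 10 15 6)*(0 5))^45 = (0 15)(3 10)(5 6)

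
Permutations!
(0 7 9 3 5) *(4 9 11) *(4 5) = [7, 1, 2, 4, 9, 0, 6, 11, 8, 3, 10, 5] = (0 7 11 5)(3 4 9)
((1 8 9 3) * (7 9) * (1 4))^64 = (1 3 7)(4 9 8)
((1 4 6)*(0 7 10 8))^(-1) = ((0 7 10 8)(1 4 6))^(-1) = (0 8 10 7)(1 6 4)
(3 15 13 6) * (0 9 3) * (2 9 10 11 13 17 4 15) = (0 10 11 13 6)(2 9 3)(4 15 17) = [10, 1, 9, 2, 15, 5, 0, 7, 8, 3, 11, 13, 12, 6, 14, 17, 16, 4]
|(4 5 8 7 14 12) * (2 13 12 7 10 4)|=|(2 13 12)(4 5 8 10)(7 14)|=12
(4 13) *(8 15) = (4 13)(8 15) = [0, 1, 2, 3, 13, 5, 6, 7, 15, 9, 10, 11, 12, 4, 14, 8]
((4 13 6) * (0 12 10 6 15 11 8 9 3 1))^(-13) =(0 1 3 9 8 11 15 13 4 6 10 12)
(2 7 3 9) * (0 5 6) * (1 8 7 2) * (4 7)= (0 5 6)(1 8 4 7 3 9)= [5, 8, 2, 9, 7, 6, 0, 3, 4, 1]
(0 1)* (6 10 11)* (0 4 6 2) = (0 1 4 6 10 11 2) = [1, 4, 0, 3, 6, 5, 10, 7, 8, 9, 11, 2]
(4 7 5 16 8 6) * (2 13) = (2 13)(4 7 5 16 8 6) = [0, 1, 13, 3, 7, 16, 4, 5, 6, 9, 10, 11, 12, 2, 14, 15, 8]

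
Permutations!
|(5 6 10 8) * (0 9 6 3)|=|(0 9 6 10 8 5 3)|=7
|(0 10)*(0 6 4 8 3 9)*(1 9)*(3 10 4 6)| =7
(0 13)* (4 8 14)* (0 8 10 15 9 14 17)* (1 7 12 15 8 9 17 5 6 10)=[13, 7, 2, 3, 1, 6, 10, 12, 5, 14, 8, 11, 15, 9, 4, 17, 16, 0]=(0 13 9 14 4 1 7 12 15 17)(5 6 10 8)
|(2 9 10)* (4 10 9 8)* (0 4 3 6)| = 7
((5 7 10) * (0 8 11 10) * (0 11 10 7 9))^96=(11)(0 8 10 5 9)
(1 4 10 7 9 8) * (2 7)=(1 4 10 2 7 9 8)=[0, 4, 7, 3, 10, 5, 6, 9, 1, 8, 2]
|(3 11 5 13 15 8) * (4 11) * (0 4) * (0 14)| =9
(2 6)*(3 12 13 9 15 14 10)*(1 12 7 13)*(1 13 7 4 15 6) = (1 12 13 9 6 2)(3 4 15 14 10) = [0, 12, 1, 4, 15, 5, 2, 7, 8, 6, 3, 11, 13, 9, 10, 14]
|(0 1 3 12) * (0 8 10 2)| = |(0 1 3 12 8 10 2)| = 7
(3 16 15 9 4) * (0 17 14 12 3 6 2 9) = [17, 1, 9, 16, 6, 5, 2, 7, 8, 4, 10, 11, 3, 13, 12, 0, 15, 14] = (0 17 14 12 3 16 15)(2 9 4 6)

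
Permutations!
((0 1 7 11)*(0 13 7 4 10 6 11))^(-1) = (0 7 13 11 6 10 4 1)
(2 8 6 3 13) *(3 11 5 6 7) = (2 8 7 3 13)(5 6 11) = [0, 1, 8, 13, 4, 6, 11, 3, 7, 9, 10, 5, 12, 2]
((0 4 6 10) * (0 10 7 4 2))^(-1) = (10)(0 2)(4 7 6)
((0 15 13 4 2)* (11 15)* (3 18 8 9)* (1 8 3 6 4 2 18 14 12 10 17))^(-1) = ((0 11 15 13 2)(1 8 9 6 4 18 3 14 12 10 17))^(-1) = (0 2 13 15 11)(1 17 10 12 14 3 18 4 6 9 8)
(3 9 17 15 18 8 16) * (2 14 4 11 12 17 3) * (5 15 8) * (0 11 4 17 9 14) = (0 11 12 9 3 14 17 8 16 2)(5 15 18) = [11, 1, 0, 14, 4, 15, 6, 7, 16, 3, 10, 12, 9, 13, 17, 18, 2, 8, 5]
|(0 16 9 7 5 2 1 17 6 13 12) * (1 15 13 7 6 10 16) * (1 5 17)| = 6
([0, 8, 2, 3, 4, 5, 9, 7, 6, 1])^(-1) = (1 9 6 8)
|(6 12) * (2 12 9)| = 4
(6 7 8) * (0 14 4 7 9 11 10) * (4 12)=[14, 1, 2, 3, 7, 5, 9, 8, 6, 11, 0, 10, 4, 13, 12]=(0 14 12 4 7 8 6 9 11 10)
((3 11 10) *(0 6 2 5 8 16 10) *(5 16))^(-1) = (0 11 3 10 16 2 6)(5 8)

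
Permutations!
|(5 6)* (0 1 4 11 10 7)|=6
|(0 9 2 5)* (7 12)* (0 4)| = |(0 9 2 5 4)(7 12)| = 10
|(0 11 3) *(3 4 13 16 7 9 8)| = 9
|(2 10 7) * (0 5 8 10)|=|(0 5 8 10 7 2)|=6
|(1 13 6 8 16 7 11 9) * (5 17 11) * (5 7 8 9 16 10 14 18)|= 8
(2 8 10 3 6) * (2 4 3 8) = (3 6 4)(8 10) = [0, 1, 2, 6, 3, 5, 4, 7, 10, 9, 8]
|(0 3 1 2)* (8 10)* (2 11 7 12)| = 14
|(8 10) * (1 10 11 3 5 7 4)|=8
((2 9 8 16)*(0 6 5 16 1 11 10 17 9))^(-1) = ((0 6 5 16 2)(1 11 10 17 9 8))^(-1) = (0 2 16 5 6)(1 8 9 17 10 11)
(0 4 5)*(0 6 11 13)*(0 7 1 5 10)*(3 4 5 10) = (0 5 6 11 13 7 1 10)(3 4) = [5, 10, 2, 4, 3, 6, 11, 1, 8, 9, 0, 13, 12, 7]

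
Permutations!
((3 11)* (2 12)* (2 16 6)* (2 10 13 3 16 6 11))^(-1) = ((2 12 6 10 13 3)(11 16))^(-1) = (2 3 13 10 6 12)(11 16)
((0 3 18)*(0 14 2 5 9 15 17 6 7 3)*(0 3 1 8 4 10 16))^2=((0 3 18 14 2 5 9 15 17 6 7 1 8 4 10 16))^2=(0 18 2 9 17 7 8 10)(1 4 16 3 14 5 15 6)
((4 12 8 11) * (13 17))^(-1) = (4 11 8 12)(13 17)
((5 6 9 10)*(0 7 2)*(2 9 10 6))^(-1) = (0 2 5 10 6 9 7)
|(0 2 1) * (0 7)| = 4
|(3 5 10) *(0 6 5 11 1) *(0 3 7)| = |(0 6 5 10 7)(1 3 11)| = 15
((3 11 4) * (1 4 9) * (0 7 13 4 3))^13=(0 7 13 4)(1 3 11 9)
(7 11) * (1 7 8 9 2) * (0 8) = (0 8 9 2 1 7 11) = [8, 7, 1, 3, 4, 5, 6, 11, 9, 2, 10, 0]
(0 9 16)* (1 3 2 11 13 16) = (0 9 1 3 2 11 13 16) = [9, 3, 11, 2, 4, 5, 6, 7, 8, 1, 10, 13, 12, 16, 14, 15, 0]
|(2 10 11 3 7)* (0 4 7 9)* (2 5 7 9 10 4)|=|(0 2 4 9)(3 10 11)(5 7)|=12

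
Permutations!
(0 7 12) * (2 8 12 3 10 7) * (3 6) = (0 2 8 12)(3 10 7 6) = [2, 1, 8, 10, 4, 5, 3, 6, 12, 9, 7, 11, 0]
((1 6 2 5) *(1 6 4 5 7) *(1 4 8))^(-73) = (1 8)(2 4 6 7 5)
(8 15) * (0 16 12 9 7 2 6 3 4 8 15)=(0 16 12 9 7 2 6 3 4 8)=[16, 1, 6, 4, 8, 5, 3, 2, 0, 7, 10, 11, 9, 13, 14, 15, 12]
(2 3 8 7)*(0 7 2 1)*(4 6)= (0 7 1)(2 3 8)(4 6)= [7, 0, 3, 8, 6, 5, 4, 1, 2]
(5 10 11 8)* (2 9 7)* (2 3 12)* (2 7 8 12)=[0, 1, 9, 2, 4, 10, 6, 3, 5, 8, 11, 12, 7]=(2 9 8 5 10 11 12 7 3)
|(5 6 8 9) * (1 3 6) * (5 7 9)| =10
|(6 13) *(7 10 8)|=|(6 13)(7 10 8)|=6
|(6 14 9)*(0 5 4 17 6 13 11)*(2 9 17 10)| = |(0 5 4 10 2 9 13 11)(6 14 17)| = 24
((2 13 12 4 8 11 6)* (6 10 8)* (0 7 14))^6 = (14)(2 13 12 4 6)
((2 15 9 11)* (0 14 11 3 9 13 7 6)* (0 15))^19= (0 2 11 14)(3 9)(6 7 13 15)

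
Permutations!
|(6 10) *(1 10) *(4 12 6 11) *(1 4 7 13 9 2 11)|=30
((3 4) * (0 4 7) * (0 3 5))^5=((0 4 5)(3 7))^5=(0 5 4)(3 7)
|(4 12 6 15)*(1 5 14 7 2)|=20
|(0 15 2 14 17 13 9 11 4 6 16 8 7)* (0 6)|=36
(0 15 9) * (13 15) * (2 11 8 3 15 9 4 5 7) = (0 13 9)(2 11 8 3 15 4 5 7) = [13, 1, 11, 15, 5, 7, 6, 2, 3, 0, 10, 8, 12, 9, 14, 4]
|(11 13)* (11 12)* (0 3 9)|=3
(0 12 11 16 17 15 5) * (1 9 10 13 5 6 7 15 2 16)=(0 12 11 1 9 10 13 5)(2 16 17)(6 7 15)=[12, 9, 16, 3, 4, 0, 7, 15, 8, 10, 13, 1, 11, 5, 14, 6, 17, 2]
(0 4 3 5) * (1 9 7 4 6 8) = (0 6 8 1 9 7 4 3 5) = [6, 9, 2, 5, 3, 0, 8, 4, 1, 7]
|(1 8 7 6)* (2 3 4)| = |(1 8 7 6)(2 3 4)| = 12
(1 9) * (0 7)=(0 7)(1 9)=[7, 9, 2, 3, 4, 5, 6, 0, 8, 1]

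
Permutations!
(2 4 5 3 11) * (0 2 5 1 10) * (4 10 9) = (0 2 10)(1 9 4)(3 11 5) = [2, 9, 10, 11, 1, 3, 6, 7, 8, 4, 0, 5]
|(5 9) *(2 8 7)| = |(2 8 7)(5 9)| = 6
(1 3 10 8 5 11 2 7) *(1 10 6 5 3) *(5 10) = [0, 1, 7, 6, 4, 11, 10, 5, 3, 9, 8, 2] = (2 7 5 11)(3 6 10 8)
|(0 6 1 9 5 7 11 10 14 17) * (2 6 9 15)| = |(0 9 5 7 11 10 14 17)(1 15 2 6)| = 8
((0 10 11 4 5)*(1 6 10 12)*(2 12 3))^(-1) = (0 5 4 11 10 6 1 12 2 3)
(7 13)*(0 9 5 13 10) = (0 9 5 13 7 10) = [9, 1, 2, 3, 4, 13, 6, 10, 8, 5, 0, 11, 12, 7]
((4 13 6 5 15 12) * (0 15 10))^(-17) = ((0 15 12 4 13 6 5 10))^(-17) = (0 10 5 6 13 4 12 15)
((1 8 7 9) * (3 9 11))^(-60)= (11)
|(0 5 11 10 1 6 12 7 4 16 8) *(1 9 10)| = 10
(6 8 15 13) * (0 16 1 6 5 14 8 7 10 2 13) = (0 16 1 6 7 10 2 13 5 14 8 15) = [16, 6, 13, 3, 4, 14, 7, 10, 15, 9, 2, 11, 12, 5, 8, 0, 1]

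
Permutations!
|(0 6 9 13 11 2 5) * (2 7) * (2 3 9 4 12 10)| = 35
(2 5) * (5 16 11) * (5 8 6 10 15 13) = (2 16 11 8 6 10 15 13 5) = [0, 1, 16, 3, 4, 2, 10, 7, 6, 9, 15, 8, 12, 5, 14, 13, 11]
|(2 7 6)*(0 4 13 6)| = |(0 4 13 6 2 7)| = 6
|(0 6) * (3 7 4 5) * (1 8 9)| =|(0 6)(1 8 9)(3 7 4 5)| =12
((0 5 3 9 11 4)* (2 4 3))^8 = ((0 5 2 4)(3 9 11))^8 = (3 11 9)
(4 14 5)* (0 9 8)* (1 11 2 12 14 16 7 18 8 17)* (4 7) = (0 9 17 1 11 2 12 14 5 7 18 8)(4 16) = [9, 11, 12, 3, 16, 7, 6, 18, 0, 17, 10, 2, 14, 13, 5, 15, 4, 1, 8]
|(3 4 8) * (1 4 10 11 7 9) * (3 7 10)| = 10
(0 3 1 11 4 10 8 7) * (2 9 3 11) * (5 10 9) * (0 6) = (0 11 4 9 3 1 2 5 10 8 7 6) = [11, 2, 5, 1, 9, 10, 0, 6, 7, 3, 8, 4]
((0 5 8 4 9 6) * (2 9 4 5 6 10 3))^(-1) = ((0 6)(2 9 10 3)(5 8))^(-1) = (0 6)(2 3 10 9)(5 8)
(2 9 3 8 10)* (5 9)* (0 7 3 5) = (0 7 3 8 10 2)(5 9) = [7, 1, 0, 8, 4, 9, 6, 3, 10, 5, 2]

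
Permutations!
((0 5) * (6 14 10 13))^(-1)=((0 5)(6 14 10 13))^(-1)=(0 5)(6 13 10 14)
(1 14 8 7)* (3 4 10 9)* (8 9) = (1 14 9 3 4 10 8 7) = [0, 14, 2, 4, 10, 5, 6, 1, 7, 3, 8, 11, 12, 13, 9]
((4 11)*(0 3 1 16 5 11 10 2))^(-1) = (0 2 10 4 11 5 16 1 3)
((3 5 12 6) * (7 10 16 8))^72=(16)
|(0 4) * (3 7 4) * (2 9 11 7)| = |(0 3 2 9 11 7 4)| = 7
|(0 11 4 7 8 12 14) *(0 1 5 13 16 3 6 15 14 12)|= 40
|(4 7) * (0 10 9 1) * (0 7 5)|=|(0 10 9 1 7 4 5)|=7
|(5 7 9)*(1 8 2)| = |(1 8 2)(5 7 9)| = 3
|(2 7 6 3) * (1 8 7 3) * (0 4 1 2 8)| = |(0 4 1)(2 3 8 7 6)| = 15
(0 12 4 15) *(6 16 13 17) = (0 12 4 15)(6 16 13 17) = [12, 1, 2, 3, 15, 5, 16, 7, 8, 9, 10, 11, 4, 17, 14, 0, 13, 6]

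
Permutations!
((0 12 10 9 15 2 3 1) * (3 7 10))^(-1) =(0 1 3 12)(2 15 9 10 7)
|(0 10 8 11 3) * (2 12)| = 10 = |(0 10 8 11 3)(2 12)|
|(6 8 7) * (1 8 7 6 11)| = |(1 8 6 7 11)| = 5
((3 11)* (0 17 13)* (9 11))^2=(0 13 17)(3 11 9)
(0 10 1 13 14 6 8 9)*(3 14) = (0 10 1 13 3 14 6 8 9) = [10, 13, 2, 14, 4, 5, 8, 7, 9, 0, 1, 11, 12, 3, 6]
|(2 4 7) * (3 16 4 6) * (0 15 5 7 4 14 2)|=20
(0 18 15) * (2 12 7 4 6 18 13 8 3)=[13, 1, 12, 2, 6, 5, 18, 4, 3, 9, 10, 11, 7, 8, 14, 0, 16, 17, 15]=(0 13 8 3 2 12 7 4 6 18 15)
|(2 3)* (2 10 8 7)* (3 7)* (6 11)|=6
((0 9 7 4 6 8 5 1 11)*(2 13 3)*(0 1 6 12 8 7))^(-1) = (0 9)(1 11)(2 3 13)(4 7 6 5 8 12)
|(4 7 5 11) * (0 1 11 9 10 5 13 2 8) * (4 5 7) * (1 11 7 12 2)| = 24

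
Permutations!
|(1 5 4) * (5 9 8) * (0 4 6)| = |(0 4 1 9 8 5 6)| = 7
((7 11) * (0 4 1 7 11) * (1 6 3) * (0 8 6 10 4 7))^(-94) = ((11)(0 7 8 6 3 1)(4 10))^(-94) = (11)(0 8 3)(1 7 6)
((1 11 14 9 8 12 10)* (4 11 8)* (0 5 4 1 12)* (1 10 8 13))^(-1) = (0 8 12 10 9 14 11 4 5)(1 13)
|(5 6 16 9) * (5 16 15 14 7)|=10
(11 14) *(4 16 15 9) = (4 16 15 9)(11 14) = [0, 1, 2, 3, 16, 5, 6, 7, 8, 4, 10, 14, 12, 13, 11, 9, 15]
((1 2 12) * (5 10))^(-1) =((1 2 12)(5 10))^(-1) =(1 12 2)(5 10)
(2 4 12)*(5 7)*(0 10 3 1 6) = (0 10 3 1 6)(2 4 12)(5 7) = [10, 6, 4, 1, 12, 7, 0, 5, 8, 9, 3, 11, 2]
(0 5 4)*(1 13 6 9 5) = (0 1 13 6 9 5 4) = [1, 13, 2, 3, 0, 4, 9, 7, 8, 5, 10, 11, 12, 6]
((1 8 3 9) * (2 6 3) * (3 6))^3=(1 3 8 9 2)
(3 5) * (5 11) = [0, 1, 2, 11, 4, 3, 6, 7, 8, 9, 10, 5] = (3 11 5)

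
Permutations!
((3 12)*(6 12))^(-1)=((3 6 12))^(-1)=(3 12 6)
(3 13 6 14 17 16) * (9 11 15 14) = (3 13 6 9 11 15 14 17 16) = [0, 1, 2, 13, 4, 5, 9, 7, 8, 11, 10, 15, 12, 6, 17, 14, 3, 16]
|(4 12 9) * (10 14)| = |(4 12 9)(10 14)| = 6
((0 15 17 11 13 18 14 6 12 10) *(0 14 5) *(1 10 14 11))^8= (0 5 18 13 11 10 1 17 15)(6 14 12)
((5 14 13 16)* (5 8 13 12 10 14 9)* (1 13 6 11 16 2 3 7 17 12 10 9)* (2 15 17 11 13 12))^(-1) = (1 5 9 12)(2 17 15 13 6 8 16 11 7 3)(10 14)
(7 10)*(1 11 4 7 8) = (1 11 4 7 10 8) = [0, 11, 2, 3, 7, 5, 6, 10, 1, 9, 8, 4]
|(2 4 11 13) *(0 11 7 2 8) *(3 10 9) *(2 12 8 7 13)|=|(0 11 2 4 13 7 12 8)(3 10 9)|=24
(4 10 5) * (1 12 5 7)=(1 12 5 4 10 7)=[0, 12, 2, 3, 10, 4, 6, 1, 8, 9, 7, 11, 5]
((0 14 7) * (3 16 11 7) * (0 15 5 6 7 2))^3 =(0 16)(2 3)(5 15 7 6)(11 14)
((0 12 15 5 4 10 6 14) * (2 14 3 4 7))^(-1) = (0 14 2 7 5 15 12)(3 6 10 4)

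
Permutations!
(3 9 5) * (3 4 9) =(4 9 5) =[0, 1, 2, 3, 9, 4, 6, 7, 8, 5]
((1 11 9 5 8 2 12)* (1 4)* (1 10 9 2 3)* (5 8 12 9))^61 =(1 11 2 9 8 3)(4 10 5 12)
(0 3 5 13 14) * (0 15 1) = (0 3 5 13 14 15 1) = [3, 0, 2, 5, 4, 13, 6, 7, 8, 9, 10, 11, 12, 14, 15, 1]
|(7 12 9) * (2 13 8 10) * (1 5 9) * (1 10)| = 9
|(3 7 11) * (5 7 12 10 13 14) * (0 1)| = |(0 1)(3 12 10 13 14 5 7 11)| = 8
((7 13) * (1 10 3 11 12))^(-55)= (7 13)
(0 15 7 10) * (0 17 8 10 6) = (0 15 7 6)(8 10 17) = [15, 1, 2, 3, 4, 5, 0, 6, 10, 9, 17, 11, 12, 13, 14, 7, 16, 8]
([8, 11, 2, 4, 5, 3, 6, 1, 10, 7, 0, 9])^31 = [8, 7, 2, 4, 5, 3, 6, 9, 10, 11, 0, 1]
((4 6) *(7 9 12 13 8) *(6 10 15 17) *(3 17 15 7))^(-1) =((3 17 6 4 10 7 9 12 13 8))^(-1) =(3 8 13 12 9 7 10 4 6 17)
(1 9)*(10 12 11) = (1 9)(10 12 11) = [0, 9, 2, 3, 4, 5, 6, 7, 8, 1, 12, 10, 11]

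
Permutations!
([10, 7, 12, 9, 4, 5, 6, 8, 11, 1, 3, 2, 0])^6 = [8, 0, 1, 2, 4, 5, 6, 10, 3, 12, 11, 9, 7]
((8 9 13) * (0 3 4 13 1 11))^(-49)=(0 11 1 9 8 13 4 3)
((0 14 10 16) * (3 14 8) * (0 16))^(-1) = ((16)(0 8 3 14 10))^(-1) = (16)(0 10 14 3 8)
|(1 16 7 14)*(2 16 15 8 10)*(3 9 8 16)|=5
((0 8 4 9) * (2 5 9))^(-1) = ((0 8 4 2 5 9))^(-1) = (0 9 5 2 4 8)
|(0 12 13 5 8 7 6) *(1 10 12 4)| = |(0 4 1 10 12 13 5 8 7 6)| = 10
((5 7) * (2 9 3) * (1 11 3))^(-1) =((1 11 3 2 9)(5 7))^(-1) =(1 9 2 3 11)(5 7)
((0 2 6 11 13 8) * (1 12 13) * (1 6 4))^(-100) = ((0 2 4 1 12 13 8)(6 11))^(-100) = (0 13 1 2 8 12 4)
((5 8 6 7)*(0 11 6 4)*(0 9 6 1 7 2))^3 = ((0 11 1 7 5 8 4 9 6 2))^3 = (0 7 4 2 1 8 6 11 5 9)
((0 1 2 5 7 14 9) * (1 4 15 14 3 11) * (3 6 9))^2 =((0 4 15 14 3 11 1 2 5 7 6 9))^2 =(0 15 3 1 5 6)(2 7 9 4 14 11)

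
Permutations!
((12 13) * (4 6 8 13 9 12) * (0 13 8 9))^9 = (0 6)(4 12)(9 13)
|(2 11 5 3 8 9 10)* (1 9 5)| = |(1 9 10 2 11)(3 8 5)| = 15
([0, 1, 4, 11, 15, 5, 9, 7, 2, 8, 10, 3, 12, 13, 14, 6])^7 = (2 4 15 6 9 8)(3 11)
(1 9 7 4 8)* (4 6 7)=(1 9 4 8)(6 7)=[0, 9, 2, 3, 8, 5, 7, 6, 1, 4]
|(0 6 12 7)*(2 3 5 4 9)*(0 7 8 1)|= 5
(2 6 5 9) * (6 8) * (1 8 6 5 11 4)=[0, 8, 6, 3, 1, 9, 11, 7, 5, 2, 10, 4]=(1 8 5 9 2 6 11 4)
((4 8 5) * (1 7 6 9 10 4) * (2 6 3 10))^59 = (1 10 5 3 8 7 4)(2 9 6)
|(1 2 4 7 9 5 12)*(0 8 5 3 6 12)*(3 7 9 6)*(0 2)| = 10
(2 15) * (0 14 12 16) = (0 14 12 16)(2 15) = [14, 1, 15, 3, 4, 5, 6, 7, 8, 9, 10, 11, 16, 13, 12, 2, 0]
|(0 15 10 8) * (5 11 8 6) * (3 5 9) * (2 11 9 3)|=10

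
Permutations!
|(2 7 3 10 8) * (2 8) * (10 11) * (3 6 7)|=4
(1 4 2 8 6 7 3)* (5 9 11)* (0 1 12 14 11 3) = [1, 4, 8, 12, 2, 9, 7, 0, 6, 3, 10, 5, 14, 13, 11] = (0 1 4 2 8 6 7)(3 12 14 11 5 9)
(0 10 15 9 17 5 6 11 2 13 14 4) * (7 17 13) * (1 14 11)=(0 10 15 9 13 11 2 7 17 5 6 1 14 4)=[10, 14, 7, 3, 0, 6, 1, 17, 8, 13, 15, 2, 12, 11, 4, 9, 16, 5]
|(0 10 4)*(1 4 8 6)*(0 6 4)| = |(0 10 8 4 6 1)| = 6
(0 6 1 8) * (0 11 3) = (0 6 1 8 11 3) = [6, 8, 2, 0, 4, 5, 1, 7, 11, 9, 10, 3]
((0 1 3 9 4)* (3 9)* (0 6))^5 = (9)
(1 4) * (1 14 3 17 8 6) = (1 4 14 3 17 8 6) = [0, 4, 2, 17, 14, 5, 1, 7, 6, 9, 10, 11, 12, 13, 3, 15, 16, 8]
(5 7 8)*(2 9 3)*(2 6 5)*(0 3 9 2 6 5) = (9)(0 3 5 7 8 6) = [3, 1, 2, 5, 4, 7, 0, 8, 6, 9]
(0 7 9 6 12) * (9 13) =(0 7 13 9 6 12) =[7, 1, 2, 3, 4, 5, 12, 13, 8, 6, 10, 11, 0, 9]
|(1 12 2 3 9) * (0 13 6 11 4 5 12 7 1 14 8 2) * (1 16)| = |(0 13 6 11 4 5 12)(1 7 16)(2 3 9 14 8)| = 105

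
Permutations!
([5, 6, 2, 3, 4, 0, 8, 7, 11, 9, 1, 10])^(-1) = [5, 10, 2, 3, 4, 0, 1, 7, 6, 9, 11, 8]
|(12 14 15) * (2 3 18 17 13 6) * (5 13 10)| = 24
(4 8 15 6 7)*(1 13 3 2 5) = (1 13 3 2 5)(4 8 15 6 7) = [0, 13, 5, 2, 8, 1, 7, 4, 15, 9, 10, 11, 12, 3, 14, 6]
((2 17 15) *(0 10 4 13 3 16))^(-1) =(0 16 3 13 4 10)(2 15 17)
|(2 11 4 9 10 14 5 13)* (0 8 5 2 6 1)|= 6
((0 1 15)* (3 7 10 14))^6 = (15)(3 10)(7 14)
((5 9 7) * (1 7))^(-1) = ((1 7 5 9))^(-1) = (1 9 5 7)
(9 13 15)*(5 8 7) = (5 8 7)(9 13 15) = [0, 1, 2, 3, 4, 8, 6, 5, 7, 13, 10, 11, 12, 15, 14, 9]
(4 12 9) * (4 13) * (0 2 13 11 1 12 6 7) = (0 2 13 4 6 7)(1 12 9 11) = [2, 12, 13, 3, 6, 5, 7, 0, 8, 11, 10, 1, 9, 4]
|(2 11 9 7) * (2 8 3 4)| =7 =|(2 11 9 7 8 3 4)|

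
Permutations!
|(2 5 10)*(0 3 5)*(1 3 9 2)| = 12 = |(0 9 2)(1 3 5 10)|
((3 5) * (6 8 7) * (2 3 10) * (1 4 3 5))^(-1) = (1 3 4)(2 10 5)(6 7 8)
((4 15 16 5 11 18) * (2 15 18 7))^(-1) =(2 7 11 5 16 15)(4 18)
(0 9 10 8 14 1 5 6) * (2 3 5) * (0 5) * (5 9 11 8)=(0 11 8 14 1 2 3)(5 6 9 10)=[11, 2, 3, 0, 4, 6, 9, 7, 14, 10, 5, 8, 12, 13, 1]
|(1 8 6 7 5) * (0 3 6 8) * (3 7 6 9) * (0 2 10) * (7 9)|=8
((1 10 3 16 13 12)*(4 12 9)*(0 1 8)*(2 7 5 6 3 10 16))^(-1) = (0 8 12 4 9 13 16 1)(2 3 6 5 7)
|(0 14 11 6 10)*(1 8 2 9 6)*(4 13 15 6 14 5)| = 42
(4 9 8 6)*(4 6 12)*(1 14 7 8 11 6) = [0, 14, 2, 3, 9, 5, 1, 8, 12, 11, 10, 6, 4, 13, 7] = (1 14 7 8 12 4 9 11 6)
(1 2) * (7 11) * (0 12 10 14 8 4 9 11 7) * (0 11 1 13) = (0 12 10 14 8 4 9 1 2 13) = [12, 2, 13, 3, 9, 5, 6, 7, 4, 1, 14, 11, 10, 0, 8]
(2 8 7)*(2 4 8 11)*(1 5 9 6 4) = (1 5 9 6 4 8 7)(2 11) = [0, 5, 11, 3, 8, 9, 4, 1, 7, 6, 10, 2]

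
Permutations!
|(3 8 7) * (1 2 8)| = |(1 2 8 7 3)| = 5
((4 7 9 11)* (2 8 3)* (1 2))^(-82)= (1 8)(2 3)(4 9)(7 11)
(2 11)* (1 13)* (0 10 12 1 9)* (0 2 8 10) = (1 13 9 2 11 8 10 12) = [0, 13, 11, 3, 4, 5, 6, 7, 10, 2, 12, 8, 1, 9]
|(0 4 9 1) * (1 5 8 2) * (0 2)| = 10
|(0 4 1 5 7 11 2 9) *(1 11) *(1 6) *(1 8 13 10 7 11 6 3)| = |(0 4 6 8 13 10 7 3 1 5 11 2 9)| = 13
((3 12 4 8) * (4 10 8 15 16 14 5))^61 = ((3 12 10 8)(4 15 16 14 5))^61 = (3 12 10 8)(4 15 16 14 5)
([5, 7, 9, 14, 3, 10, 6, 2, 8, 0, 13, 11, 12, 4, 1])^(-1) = (0 9 2 7 1 14 3 4 13 10 5)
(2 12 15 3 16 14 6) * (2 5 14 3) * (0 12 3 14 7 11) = (0 12 15 2 3 16 14 6 5 7 11) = [12, 1, 3, 16, 4, 7, 5, 11, 8, 9, 10, 0, 15, 13, 6, 2, 14]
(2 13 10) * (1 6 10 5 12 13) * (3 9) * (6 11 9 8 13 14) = [0, 11, 1, 8, 4, 12, 10, 7, 13, 3, 2, 9, 14, 5, 6] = (1 11 9 3 8 13 5 12 14 6 10 2)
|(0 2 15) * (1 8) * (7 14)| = 6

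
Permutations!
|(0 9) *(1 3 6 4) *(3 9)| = 6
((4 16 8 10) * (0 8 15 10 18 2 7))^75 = (18)(4 10 15 16)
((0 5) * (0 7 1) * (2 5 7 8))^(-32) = ((0 7 1)(2 5 8))^(-32) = (0 7 1)(2 5 8)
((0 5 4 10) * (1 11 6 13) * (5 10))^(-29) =((0 10)(1 11 6 13)(4 5))^(-29) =(0 10)(1 13 6 11)(4 5)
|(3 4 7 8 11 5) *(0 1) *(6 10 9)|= 6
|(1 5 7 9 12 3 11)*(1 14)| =|(1 5 7 9 12 3 11 14)| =8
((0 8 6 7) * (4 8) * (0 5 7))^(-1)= (0 6 8 4)(5 7)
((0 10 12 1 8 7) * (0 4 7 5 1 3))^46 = ((0 10 12 3)(1 8 5)(4 7))^46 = (0 12)(1 8 5)(3 10)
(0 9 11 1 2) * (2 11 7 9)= (0 2)(1 11)(7 9)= [2, 11, 0, 3, 4, 5, 6, 9, 8, 7, 10, 1]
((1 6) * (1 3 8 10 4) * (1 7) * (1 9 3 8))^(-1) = (1 3 9 7 4 10 8 6)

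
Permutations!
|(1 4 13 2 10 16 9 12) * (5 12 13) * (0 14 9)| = 28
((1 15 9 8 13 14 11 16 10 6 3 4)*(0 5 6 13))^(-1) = (0 8 9 15 1 4 3 6 5)(10 16 11 14 13)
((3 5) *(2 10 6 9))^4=(10)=((2 10 6 9)(3 5))^4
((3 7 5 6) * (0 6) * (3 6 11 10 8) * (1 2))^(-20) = (0 11 10 8 3 7 5)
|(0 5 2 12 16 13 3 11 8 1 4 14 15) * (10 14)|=14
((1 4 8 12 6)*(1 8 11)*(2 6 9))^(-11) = ((1 4 11)(2 6 8 12 9))^(-11) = (1 4 11)(2 9 12 8 6)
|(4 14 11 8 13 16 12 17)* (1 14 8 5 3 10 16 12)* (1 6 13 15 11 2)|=|(1 14 2)(3 10 16 6 13 12 17 4 8 15 11 5)|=12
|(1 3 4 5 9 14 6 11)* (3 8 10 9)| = 21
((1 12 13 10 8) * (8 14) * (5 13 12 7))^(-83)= (1 7 5 13 10 14 8)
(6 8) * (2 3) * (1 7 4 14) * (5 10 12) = (1 7 4 14)(2 3)(5 10 12)(6 8) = [0, 7, 3, 2, 14, 10, 8, 4, 6, 9, 12, 11, 5, 13, 1]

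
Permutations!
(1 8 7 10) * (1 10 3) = [0, 8, 2, 1, 4, 5, 6, 3, 7, 9, 10] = (10)(1 8 7 3)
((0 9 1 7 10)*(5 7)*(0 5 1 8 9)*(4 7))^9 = ((4 7 10 5)(8 9))^9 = (4 7 10 5)(8 9)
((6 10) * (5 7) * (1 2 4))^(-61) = ((1 2 4)(5 7)(6 10))^(-61) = (1 4 2)(5 7)(6 10)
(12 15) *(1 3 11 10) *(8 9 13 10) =(1 3 11 8 9 13 10)(12 15) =[0, 3, 2, 11, 4, 5, 6, 7, 9, 13, 1, 8, 15, 10, 14, 12]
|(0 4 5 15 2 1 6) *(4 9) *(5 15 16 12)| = |(0 9 4 15 2 1 6)(5 16 12)| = 21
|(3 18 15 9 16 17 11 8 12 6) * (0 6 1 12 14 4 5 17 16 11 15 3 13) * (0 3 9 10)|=14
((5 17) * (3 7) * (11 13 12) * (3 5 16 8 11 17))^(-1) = (3 5 7)(8 16 17 12 13 11)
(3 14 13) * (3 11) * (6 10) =(3 14 13 11)(6 10) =[0, 1, 2, 14, 4, 5, 10, 7, 8, 9, 6, 3, 12, 11, 13]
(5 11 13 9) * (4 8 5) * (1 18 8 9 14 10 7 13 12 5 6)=(1 18 8 6)(4 9)(5 11 12)(7 13 14 10)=[0, 18, 2, 3, 9, 11, 1, 13, 6, 4, 7, 12, 5, 14, 10, 15, 16, 17, 8]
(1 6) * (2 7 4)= (1 6)(2 7 4)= [0, 6, 7, 3, 2, 5, 1, 4]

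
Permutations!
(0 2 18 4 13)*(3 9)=(0 2 18 4 13)(3 9)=[2, 1, 18, 9, 13, 5, 6, 7, 8, 3, 10, 11, 12, 0, 14, 15, 16, 17, 4]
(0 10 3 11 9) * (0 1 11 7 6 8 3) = [10, 11, 2, 7, 4, 5, 8, 6, 3, 1, 0, 9] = (0 10)(1 11 9)(3 7 6 8)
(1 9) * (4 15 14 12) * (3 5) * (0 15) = [15, 9, 2, 5, 0, 3, 6, 7, 8, 1, 10, 11, 4, 13, 12, 14] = (0 15 14 12 4)(1 9)(3 5)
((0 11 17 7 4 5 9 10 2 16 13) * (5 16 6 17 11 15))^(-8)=((0 15 5 9 10 2 6 17 7 4 16 13))^(-8)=(0 10 7)(2 4 15)(5 6 16)(9 17 13)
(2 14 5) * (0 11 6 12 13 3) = (0 11 6 12 13 3)(2 14 5) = [11, 1, 14, 0, 4, 2, 12, 7, 8, 9, 10, 6, 13, 3, 5]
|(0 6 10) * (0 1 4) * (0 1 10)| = |(10)(0 6)(1 4)| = 2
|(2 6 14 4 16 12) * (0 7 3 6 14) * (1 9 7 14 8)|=12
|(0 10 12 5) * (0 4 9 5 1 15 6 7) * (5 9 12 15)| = |(0 10 15 6 7)(1 5 4 12)| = 20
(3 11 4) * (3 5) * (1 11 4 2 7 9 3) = (1 11 2 7 9 3 4 5) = [0, 11, 7, 4, 5, 1, 6, 9, 8, 3, 10, 2]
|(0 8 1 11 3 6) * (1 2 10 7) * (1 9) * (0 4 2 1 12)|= 12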